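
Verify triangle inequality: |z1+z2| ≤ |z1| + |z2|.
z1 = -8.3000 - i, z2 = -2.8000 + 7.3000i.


|z1| = sqrt((-8.3)^2 + (-1)^2) = sqrt(69.89) = 8.3600
|z2| = sqrt((-2.8)^2 + 7.3^2) = sqrt(61.13) = 7.8186
z1+z2 = -11.1000 + 6.3000i
|z1+z2| = sqrt(162.9) = 12.7632
|z1|+|z2| = 8.3600 + 7.8186 = 16.1786

|z1+z2| = 12.7632 ≤ |z1|+|z2| = 16.1786 (verified)


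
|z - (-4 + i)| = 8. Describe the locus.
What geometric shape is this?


|z - z0| = r is a circle with center z0 and radius r.
Center = (-4, 1), radius = 8

Circle with center (-4, 1) and radius 8


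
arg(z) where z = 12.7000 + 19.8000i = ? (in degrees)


Re = 12.7, Im = 19.8
arg = atan2(19.8, 12.7) = 57.3233 degrees

arg(z) = 57.3233 degrees


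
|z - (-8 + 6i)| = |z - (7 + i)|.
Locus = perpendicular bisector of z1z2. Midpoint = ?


Equal distances means the locus is the perpendicular bisector of z1 and z2.
Midpoint = ((-8+7)/2, (6+1)/2) = (-0.5000, 3.5000)

Perpendicular bisector through (-0.5000, 3.5000)


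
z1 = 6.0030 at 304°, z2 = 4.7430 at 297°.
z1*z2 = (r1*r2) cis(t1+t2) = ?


r = 6.0030 * 4.7430 = 28.4722
theta = 304° + 297° = 601° = 241° (mod 360)

28.4722 cis(241°)


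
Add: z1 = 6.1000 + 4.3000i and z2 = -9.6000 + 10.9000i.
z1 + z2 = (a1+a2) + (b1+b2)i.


Real: 6.1 - 9.6 = -3.5
Imag: 4.3 + 10.9 = 15.2

-3.5000 + 15.2000i


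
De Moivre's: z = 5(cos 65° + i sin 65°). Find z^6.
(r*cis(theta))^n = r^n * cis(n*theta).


r^6 = 5^6 = 15625
n*theta = 6*65° = 390° = 30° (mod 360)
a = 15625*cos(30°) = 13531.6469
b = 15625*sin(30°) = 7812.5000

15625 cis(30°) = 13531.6469 + 7812.5000i


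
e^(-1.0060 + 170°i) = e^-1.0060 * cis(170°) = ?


e^-1.0060 = 0.3657
cos(170°) = -0.9848
sin(170°) = 0.1736
Real = 0.3657*(-0.9848) = -0.3601
Imag = 0.3657*0.1736 = 0.0635

-0.3601 + 0.0635i


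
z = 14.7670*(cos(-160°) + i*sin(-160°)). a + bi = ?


a = 14.7670*cos(-160°) = 14.7670*(-0.93969) = -13.8764
b = 14.7670*sin(-160°) = 14.7670*(-0.34202) = -5.0506

-13.8764 - 5.0506i


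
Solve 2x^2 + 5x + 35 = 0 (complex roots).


disc = 5^2 - 4*2*35 = 25 - 280 = -255
sqrt(|disc|) = sqrt(255) = 15.9687
Real part = -5/(2*2) = -1.2500
Imag part = 15.9687/(2*2) = 3.9922

-1.2500 ± 3.9922i


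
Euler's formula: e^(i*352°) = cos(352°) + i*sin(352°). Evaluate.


cos(352°) = 0.9903
sin(352°) = -0.1392

e^(i*352°) = 0.9903 - 0.1392i


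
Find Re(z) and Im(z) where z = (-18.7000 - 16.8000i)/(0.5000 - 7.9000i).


Multiply by conjugate: (-18.7000 - 16.8000i)(0.5000 + 7.9000i) / (0.5^2 + (-7.9)^2)
Numerator real = -18.7*0.5 - (16.8)*(-7.9) = 123.37
Numerator imag = -16.8*0.5 - (-18.7)*(-7.9) = -156.13
Denominator = 62.66
Re(z) = 123.37/62.66 = 1.9689
Im(z) = -156.13/62.66 = -2.4917

Re(z) = 1.9689, Im(z) = -2.4917


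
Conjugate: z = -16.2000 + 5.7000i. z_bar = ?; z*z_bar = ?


z_bar = -16.2000 - 5.7000i
z*z_bar = (-16.2)^2 + 5.7^2 = 262.44 + 32.49 = 294.93

z_bar = -16.2000 - 5.7000i, z*z_bar = 294.93


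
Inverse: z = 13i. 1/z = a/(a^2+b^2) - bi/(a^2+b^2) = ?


|z|^2 = 0+169 = 169
1/z = (0 - 13i)/169

1/z = 0 - 0.0769i


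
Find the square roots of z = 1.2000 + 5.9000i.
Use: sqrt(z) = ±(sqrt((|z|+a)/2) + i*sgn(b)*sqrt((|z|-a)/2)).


|z| = sqrt(1.44+34.81) = 6.0208
sqrt((|z|+a)/2) = sqrt((6.0208+1.2)/2) = sqrt(3.6104) = 1.9001
sqrt((|z|-a)/2) = sqrt((6.0208-1.2)/2) = sqrt(2.4104) = 1.5525

±(1.9001 + 1.5525i) i.e. 1.9001 + 1.5525i and -1.9001 - 1.5525i


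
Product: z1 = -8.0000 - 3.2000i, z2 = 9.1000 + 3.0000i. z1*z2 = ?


Real = -8*9.1 - (-3.2)*3 = -72.8 - (-9.6) = -63.2
Imag = -8*3 + 9.1*(-3.2) = -24 - (29.12) = -53.12

-63.2000 - 53.1200i


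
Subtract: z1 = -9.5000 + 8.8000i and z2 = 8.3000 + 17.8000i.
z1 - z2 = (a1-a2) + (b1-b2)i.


Real: -9.5 - 8.3 = -17.8
Imag: 8.8 - 17.8 = -9

-17.8000 - 9.0000i


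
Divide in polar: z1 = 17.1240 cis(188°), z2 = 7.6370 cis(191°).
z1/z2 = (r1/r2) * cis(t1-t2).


r = 17.1240 / 7.6370 = 2.2422
theta = 188° - 191° = -3° = 357° (mod 360)

2.2422 cis(357°)


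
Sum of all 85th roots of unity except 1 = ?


With w = e^(2*pi*i/85), all 85 of the 85th roots of unity w^0 = 1, w, ..., w^(84) sum to 0: 1 + w + ... + w^(84) = (1 - w^85)/(1 - w) = 0 since w^85 = 1, w ≠ 1.
Removing the root 1: w + w^2 + ... + w^(84) = 0 - 1 = -1

Sum = -1


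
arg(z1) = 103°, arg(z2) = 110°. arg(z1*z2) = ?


arg(z1*z2) = 103° + 110° = 213°
Normalized to (-180°, 180°]: -147°

-147°


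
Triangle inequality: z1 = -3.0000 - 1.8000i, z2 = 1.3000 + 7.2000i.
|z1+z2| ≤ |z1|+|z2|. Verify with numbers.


|z1| = sqrt((-3)^2 + (-1.8)^2) = sqrt(12.24) = 3.4986
|z2| = sqrt(1.3^2 + 7.2^2) = sqrt(53.53) = 7.3164
z1+z2 = -1.7000 + 5.4000i
|z1+z2| = sqrt(32.05) = 5.6613
|z1|+|z2| = 3.4986 + 7.3164 = 10.8150

|z1+z2| = 5.6613 ≤ |z1|+|z2| = 10.8150 (verified)


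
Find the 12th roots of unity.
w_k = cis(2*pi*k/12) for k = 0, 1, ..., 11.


The 12th roots of unity are cis(360k/12°) for k=0..11
Angle step = 360/12 = 30°
Primitive root: cis(30°)
Primitive root = 0.8660 + 0.5000i

12 roots at angles: 0°, 30°, 60°, 90°, 120°, 150°, 180°, 210°, 240°, 270°, 300°, 330°


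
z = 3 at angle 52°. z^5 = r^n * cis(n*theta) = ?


r^5 = 3^5 = 243
n*theta = 5*52° = 260° = 260° (mod 360)
a = 243*cos(260°) = -42.1965
b = 243*sin(260°) = -239.3083

243 cis(260°) = -42.1965 - 239.3083i


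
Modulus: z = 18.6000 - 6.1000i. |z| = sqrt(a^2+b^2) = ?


|z| = sqrt(18.6^2 + (-6.1)^2) = sqrt(345.96 + 37.21) = sqrt(383.17) = 19.5747

|z| = 19.5747


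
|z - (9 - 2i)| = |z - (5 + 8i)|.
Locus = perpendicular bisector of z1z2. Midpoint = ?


Equal distances means the locus is the perpendicular bisector of z1 and z2.
Midpoint = ((9+5)/2, (-2+8)/2) = (7.0000, 3.0000)

Perpendicular bisector through (7.0000, 3.0000)


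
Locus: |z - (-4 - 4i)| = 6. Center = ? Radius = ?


|z - z0| = r is a circle with center z0 and radius r.
Center = (-4, -4), radius = 6

Circle with center (-4, -4) and radius 6


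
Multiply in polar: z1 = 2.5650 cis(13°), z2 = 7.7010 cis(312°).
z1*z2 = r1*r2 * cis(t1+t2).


r = 2.5650 * 7.7010 = 19.7531
theta = 13° + 312° = 325° = 325° (mod 360)

19.7531 cis(325°)


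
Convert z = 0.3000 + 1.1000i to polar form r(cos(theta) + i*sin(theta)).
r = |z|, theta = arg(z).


r = sqrt(0.09+1.21) = sqrt(1.3) = 1.1402
theta = atan2(1.1, 0.3) = 74.7449 degrees

r = 1.1402, theta = 74.7449 degrees


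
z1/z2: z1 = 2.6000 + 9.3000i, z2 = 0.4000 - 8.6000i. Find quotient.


Conjugate of z2 = 0.4000 + 8.6000i
Numerator: (2.6000 + 9.3000i)(0.4000 + 8.6000i) = -78.9400 + 26.0800i
Denominator: 0.4^2 + (-8.6)^2 = 74.12
Result = (-78.9400 + 26.0800i)/74.12

-1.0650 + 0.3519i


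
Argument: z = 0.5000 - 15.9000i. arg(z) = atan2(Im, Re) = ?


Re = 0.5, Im = -15.9
arg = atan2(-15.9, 0.5) = -88.1988 degrees

arg(z) = -88.1988 degrees


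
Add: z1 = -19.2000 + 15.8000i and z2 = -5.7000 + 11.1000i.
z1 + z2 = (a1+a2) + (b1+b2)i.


Real: -19.2 - 5.7 = -24.9
Imag: 15.8 + 11.1 = 26.9

-24.9000 + 26.9000i


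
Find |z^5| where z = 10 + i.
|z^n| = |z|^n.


|z| = sqrt(100+1) = sqrt(101) = 10.0499
|z^5| = |z|^5 = (sqrt(101))^5 = 101^2 * sqrt(101) = 10201*sqrt(101)

|z^5| = 10201*sqrt(101) ≈ 102518.7812


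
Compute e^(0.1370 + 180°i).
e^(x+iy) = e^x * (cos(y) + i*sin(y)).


e^0.1370 = 1.1468
cos(180°) = -1
sin(180°) = 0
Real = 1.1468*(-1) = -1.1468
Imag = 1.1468*0 = 0

-1.1468 + 0i


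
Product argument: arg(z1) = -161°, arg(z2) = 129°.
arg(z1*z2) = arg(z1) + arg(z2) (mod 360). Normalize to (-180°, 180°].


arg(z1*z2) = -161° + 129° = -32°
Normalized to (-180°, 180°]: -32°

-32°


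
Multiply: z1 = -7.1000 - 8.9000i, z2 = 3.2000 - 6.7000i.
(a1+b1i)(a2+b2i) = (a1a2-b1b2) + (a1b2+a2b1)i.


Real = -7.1*3.2 - (-8.9)*(-6.7) = -22.72 - 59.63 = -82.35
Imag = -7.1*(-6.7) + 3.2*(-8.9) = 47.57 - (28.48) = 19.09

-82.3500 + 19.0900i


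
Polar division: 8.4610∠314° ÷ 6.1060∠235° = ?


r = 8.4610 / 6.1060 = 1.3857
theta = 314° - 235° = 79° = 79° (mod 360)

1.3857 cis(79°)


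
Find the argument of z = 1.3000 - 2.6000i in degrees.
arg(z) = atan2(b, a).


Re = 1.3, Im = -2.6
arg = atan2(-2.6, 1.3) = -63.4349 degrees

arg(z) = -63.4349 degrees


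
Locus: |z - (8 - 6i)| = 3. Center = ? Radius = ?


|z - z0| = r is a circle with center z0 and radius r.
Center = (8, -6), radius = 3

Circle with center (8, -6) and radius 3


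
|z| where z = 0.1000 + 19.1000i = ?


|z| = sqrt(0.1^2 + 19.1^2) = sqrt(0.01 + 364.81) = sqrt(364.82) = 19.1003

|z| = 19.1003


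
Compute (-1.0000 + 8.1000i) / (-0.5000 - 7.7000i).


Conjugate of z2 = -0.5000 + 7.7000i
Numerator: (-1.0000 + 8.1000i)(-0.5000 + 7.7000i) = -61.8700 - 11.7500i
Denominator: (-0.5)^2 + (-7.7)^2 = 59.54
Result = (-61.8700 - 11.7500i)/59.54

-1.0391 - 0.1973i


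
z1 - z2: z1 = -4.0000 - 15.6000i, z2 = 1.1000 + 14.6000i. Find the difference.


Real: -4 - 1.1 = -5.1
Imag: -15.6 - 14.6 = -30.2

-5.1000 - 30.2000i


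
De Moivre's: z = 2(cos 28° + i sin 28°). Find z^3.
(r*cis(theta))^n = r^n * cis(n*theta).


r^3 = 2^3 = 8
n*theta = 3*28° = 84° = 84° (mod 360)
a = 8*cos(84°) = 0.8362
b = 8*sin(84°) = 7.9562

8 cis(84°) = 0.8362 + 7.9562i


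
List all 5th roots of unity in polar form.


The 5th roots of unity are cis(360k/5°) for k=0..4
Angle step = 360/5 = 72°
Primitive root: cis(72°)
Primitive root = 0.3090 + 0.9511i

5 roots at angles: 0°, 72°, 144°, 216°, 288°


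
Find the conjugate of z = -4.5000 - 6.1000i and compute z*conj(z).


z_bar = -4.5000 + 6.1000i
z*z_bar = (-4.5)^2 + (-6.1)^2 = 20.25 + 37.21 = 57.46

z_bar = -4.5000 + 6.1000i, z*z_bar = 57.46


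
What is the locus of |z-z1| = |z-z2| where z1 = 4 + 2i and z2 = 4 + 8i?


Equal distances means the locus is the perpendicular bisector of z1 and z2.
Midpoint = ((4+4)/2, (2+8)/2) = (4.0000, 5.0000)

Perpendicular bisector through (4.0000, 5.0000)


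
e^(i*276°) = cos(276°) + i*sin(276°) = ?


cos(276°) = 0.1045
sin(276°) = -0.9945

e^(i*276°) = 0.1045 - 0.9945i


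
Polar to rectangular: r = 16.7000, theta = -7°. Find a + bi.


a = 16.7000*cos(-7°) = 16.7000*0.992546 = 16.5755
b = 16.7000*sin(-7°) = 16.7000*(-0.12187) = -2.0352

16.5755 - 2.0352i


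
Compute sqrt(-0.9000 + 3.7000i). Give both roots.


|z| = sqrt(0.81+13.69) = 3.8079
sqrt((|z|+a)/2) = sqrt((3.8079+(-0.9))/2) = sqrt(1.4539) = 1.2058
sqrt((|z|-a)/2) = sqrt((3.8079-(-0.9))/2) = sqrt(2.3539) = 1.5343

±(1.2058 + 1.5343i) i.e. 1.2058 + 1.5343i and -1.2058 - 1.5343i


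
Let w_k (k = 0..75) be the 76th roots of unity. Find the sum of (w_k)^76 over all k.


The roots are w_k = w^k with w = e^(2*pi*i/76), and (w^k)^76 = (w^76)^k.
So S = 1 + u + u^2 + ... + u^(75) with u = w^76.
76 = 1*76 + 0, so 76 is a multiple of 76 and u = (w^76)^1 = 1.
Every one of the 76 terms equals 1: S = 76

S = 76


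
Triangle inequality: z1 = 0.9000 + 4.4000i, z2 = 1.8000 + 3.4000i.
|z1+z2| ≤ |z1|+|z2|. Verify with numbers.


|z1| = sqrt(0.9^2 + 4.4^2) = sqrt(20.17) = 4.4911
|z2| = sqrt(1.8^2 + 3.4^2) = sqrt(14.8) = 3.8471
z1+z2 = 2.7000 + 7.8000i
|z1+z2| = sqrt(68.13) = 8.2541
|z1|+|z2| = 4.4911 + 3.8471 = 8.3382

|z1+z2| = 8.2541 ≤ |z1|+|z2| = 8.3382 (verified)


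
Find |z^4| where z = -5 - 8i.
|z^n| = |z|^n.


|z| = sqrt(25+64) = sqrt(89) = 9.4340
|z^4| = |z|^4 = (sqrt(89))^4 = 89^2 = 7921

|z^4| = 7921


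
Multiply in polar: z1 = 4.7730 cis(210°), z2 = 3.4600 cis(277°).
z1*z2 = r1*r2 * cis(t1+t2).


r = 4.7730 * 3.4600 = 16.5146
theta = 210° + 277° = 487° = 127° (mod 360)

16.5146 cis(127°)


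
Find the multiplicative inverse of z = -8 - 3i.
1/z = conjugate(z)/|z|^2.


|z|^2 = 64+9 = 73
1/z = (-8 + 3i)/73

1/z = -0.1096 + 0.0411i


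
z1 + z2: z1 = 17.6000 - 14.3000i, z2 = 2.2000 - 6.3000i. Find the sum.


Real: 17.6 + 2.2 = 19.8
Imag: -14.3 - 6.3 = -20.6

19.8000 - 20.6000i


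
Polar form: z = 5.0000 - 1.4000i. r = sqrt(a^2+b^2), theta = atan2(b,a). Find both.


r = sqrt(25+1.96) = sqrt(26.96) = 5.1923
theta = atan2(-1.4, 5) = -15.6422 degrees

r = 5.1923, theta = -15.6422 degrees


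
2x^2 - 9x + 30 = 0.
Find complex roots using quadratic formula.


disc = (-9)^2 - 4*2*30 = 81 - 240 = -159
sqrt(|disc|) = sqrt(159) = 12.6095
Real part = 9/(2*2) = 2.2500
Imag part = 12.6095/(2*2) = 3.1524

2.2500 ± 3.1524i


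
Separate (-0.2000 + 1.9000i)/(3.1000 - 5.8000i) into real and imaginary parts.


Multiply by conjugate: (-0.2000 + 1.9000i)(3.1000 + 5.8000i) / (3.1^2 + (-5.8)^2)
Numerator real = -0.2*3.1 + 1.9*(-5.8) = -11.64
Numerator imag = 1.9*3.1 - (-0.2)*(-5.8) = 4.73
Denominator = 43.25
Re(z) = -11.64/43.25 = -0.2691
Im(z) = 4.73/43.25 = 0.1094

Re(z) = -0.2691, Im(z) = 0.1094


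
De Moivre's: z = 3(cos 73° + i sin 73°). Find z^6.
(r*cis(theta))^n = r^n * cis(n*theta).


r^6 = 3^6 = 729
n*theta = 6*73° = 438° = 78° (mod 360)
a = 729*cos(78°) = 151.5676
b = 729*sin(78°) = 713.0696

729 cis(78°) = 151.5676 + 713.0696i


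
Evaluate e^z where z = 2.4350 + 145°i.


e^2.4350 = 11.4158
cos(145°) = -0.81915
sin(145°) = 0.573576
Real = 11.4158*(-0.81915) = -9.3513
Imag = 11.4158*0.573576 = 6.5478

-9.3513 + 6.5478i


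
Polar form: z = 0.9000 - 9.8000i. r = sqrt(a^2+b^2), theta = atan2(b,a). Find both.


r = sqrt(0.81+96.04) = sqrt(96.85) = 9.8412
theta = atan2(-9.8, 0.9) = -84.7529 degrees

r = 9.8412, theta = -84.7529 degrees


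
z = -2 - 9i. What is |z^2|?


|z| = sqrt(4+81) = sqrt(85) = 9.2195
|z^2| = |z|^2 = (sqrt(85))^2 = 85

|z^2| = 85


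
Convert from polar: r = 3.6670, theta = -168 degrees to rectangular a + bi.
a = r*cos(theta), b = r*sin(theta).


a = 3.6670*cos(-168°) = 3.6670*(-0.97815) = -3.5869
b = 3.6670*sin(-168°) = 3.6670*(-0.2079) = -0.7624

-3.5869 - 0.7624i


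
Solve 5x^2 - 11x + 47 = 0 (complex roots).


disc = (-11)^2 - 4*5*47 = 121 - 940 = -819
sqrt(|disc|) = sqrt(819) = 28.6182
Real part = 11/(2*5) = 1.1000
Imag part = 28.6182/(2*5) = 2.8618

1.1000 ± 2.8618i


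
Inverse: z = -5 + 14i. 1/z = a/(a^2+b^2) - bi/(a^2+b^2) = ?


|z|^2 = 25+196 = 221
1/z = (-5 - 14i)/221

1/z = -0.0226 - 0.0633i


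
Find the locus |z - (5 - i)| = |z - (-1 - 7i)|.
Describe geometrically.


Equal distances means the locus is the perpendicular bisector of z1 and z2.
Midpoint = ((5+(-1))/2, (-1+(-7))/2) = (2.0000, -4.0000)

Perpendicular bisector through (2.0000, -4.0000)


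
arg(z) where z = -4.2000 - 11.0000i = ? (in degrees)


Re = -4.2, Im = -11
arg = atan2(-11, -4.2) = -110.8978 degrees

arg(z) = -110.8978 degrees


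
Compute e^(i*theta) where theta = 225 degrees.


cos(225°) = -0.7071
sin(225°) = -0.7071

e^(i*225°) = -0.7071 - 0.7071i


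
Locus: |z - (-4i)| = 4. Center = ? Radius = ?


|z - z0| = r is a circle with center z0 and radius r.
Center = (0, -4), radius = 4

Circle with center (0, -4) and radius 4


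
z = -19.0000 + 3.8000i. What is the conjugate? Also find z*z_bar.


z_bar = -19.0000 - 3.8000i
z*z_bar = (-19)^2 + 3.8^2 = 361 + 14.44 = 375.44

z_bar = -19.0000 - 3.8000i, z*z_bar = 375.44


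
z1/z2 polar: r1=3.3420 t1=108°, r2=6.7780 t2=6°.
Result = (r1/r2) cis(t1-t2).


r = 3.3420 / 6.7780 = 0.4931
theta = 108° - 6° = 102° = 102° (mod 360)

0.4931 cis(102°)


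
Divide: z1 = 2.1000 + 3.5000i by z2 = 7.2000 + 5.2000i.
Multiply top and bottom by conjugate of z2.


Conjugate of z2 = 7.2000 - 5.2000i
Numerator: (2.1000 + 3.5000i)(7.2000 - 5.2000i) = 33.3200 + 14.2800i
Denominator: 7.2^2 + 5.2^2 = 78.88
Result = (33.3200 + 14.2800i)/78.88

0.4224 + 0.1810i


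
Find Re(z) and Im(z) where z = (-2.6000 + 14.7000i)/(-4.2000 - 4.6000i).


Multiply by conjugate: (-2.6000 + 14.7000i)(-4.2000 + 4.6000i) / ((-4.2)^2 + (-4.6)^2)
Numerator real = -2.6*(-4.2) + 14.7*(-4.6) = -56.7
Numerator imag = 14.7*(-4.2) - (-2.6)*(-4.6) = -73.7
Denominator = 38.8
Re(z) = -56.7/38.8 = -1.4613
Im(z) = -73.7/38.8 = -1.8995

Re(z) = -1.4613, Im(z) = -1.8995


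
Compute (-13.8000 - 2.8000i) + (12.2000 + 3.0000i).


Real: -13.8 + 12.2 = -1.6
Imag: -2.8 + 3 = 0.2

-1.6000 + 0.2000i


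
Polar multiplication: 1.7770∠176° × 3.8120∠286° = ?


r = 1.7770 * 3.8120 = 6.7739
theta = 176° + 286° = 462° = 102° (mod 360)

6.7739 cis(102°)


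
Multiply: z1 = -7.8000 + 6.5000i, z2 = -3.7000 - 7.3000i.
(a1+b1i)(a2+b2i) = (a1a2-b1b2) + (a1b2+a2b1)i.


Real = -7.8*(-3.7) - 6.5*(-7.3) = 28.86 - (-47.45) = 76.31
Imag = -7.8*(-7.3) - (3.7)*6.5 = 56.94 - (24.05) = 32.89

76.3100 + 32.8900i


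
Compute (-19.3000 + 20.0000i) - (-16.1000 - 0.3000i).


Real: -19.3 + 16.1 = -3.2
Imag: 20 + 0.3 = 20.3

-3.2000 + 20.3000i


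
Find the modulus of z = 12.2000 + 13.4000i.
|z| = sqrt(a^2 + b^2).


|z| = sqrt(12.2^2 + 13.4^2) = sqrt(148.84 + 179.56) = sqrt(328.4) = 18.1218

|z| = 18.1218


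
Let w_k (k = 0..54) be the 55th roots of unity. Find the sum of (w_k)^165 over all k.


The roots are w_k = w^k with w = e^(2*pi*i/55), and (w^k)^165 = (w^165)^k.
So S = 1 + u + u^2 + ... + u^(54) with u = w^165.
165 = 3*55 + 0, so 165 is a multiple of 55 and u = (w^55)^3 = 1.
Every one of the 55 terms equals 1: S = 55

S = 55


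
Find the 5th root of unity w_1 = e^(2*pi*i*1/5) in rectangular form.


Angle = 360*1/5 = 72°
a = cos(72°) = 0.3090
b = sin(72°) = 0.9511

0.3090 + 0.9511i


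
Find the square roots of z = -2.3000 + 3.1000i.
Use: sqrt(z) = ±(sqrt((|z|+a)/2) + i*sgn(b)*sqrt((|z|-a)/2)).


|z| = sqrt(5.29+9.61) = 3.8601
sqrt((|z|+a)/2) = sqrt((3.8601+(-2.3))/2) = sqrt(0.7800) = 0.8832
sqrt((|z|-a)/2) = sqrt((3.8601-(-2.3))/2) = sqrt(3.0800) = 1.7550

±(0.8832 + 1.7550i) i.e. 0.8832 + 1.7550i and -0.8832 - 1.7550i


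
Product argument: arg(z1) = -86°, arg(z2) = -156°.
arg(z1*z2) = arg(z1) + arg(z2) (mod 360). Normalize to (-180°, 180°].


arg(z1*z2) = -86° - 156° = -242°
Normalized to (-180°, 180°]: 118°

118°


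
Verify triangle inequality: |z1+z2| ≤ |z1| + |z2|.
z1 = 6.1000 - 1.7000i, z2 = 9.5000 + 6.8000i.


|z1| = sqrt(6.1^2 + (-1.7)^2) = sqrt(40.1) = 6.3325
|z2| = sqrt(9.5^2 + 6.8^2) = sqrt(136.49) = 11.6829
z1+z2 = 15.6000 + 5.1000i
|z1+z2| = sqrt(269.37) = 16.4125
|z1|+|z2| = 6.3325 + 11.6829 = 18.0154

|z1+z2| = 16.4125 ≤ |z1|+|z2| = 18.0154 (verified)


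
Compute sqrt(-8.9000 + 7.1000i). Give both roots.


|z| = sqrt(79.21+50.41) = 11.3851
sqrt((|z|+a)/2) = sqrt((11.3851+(-8.9))/2) = sqrt(1.2425) = 1.1147
sqrt((|z|-a)/2) = sqrt((11.3851-(-8.9))/2) = sqrt(10.1425) = 3.1847

±(1.1147 + 3.1847i) i.e. 1.1147 + 3.1847i and -1.1147 - 3.1847i


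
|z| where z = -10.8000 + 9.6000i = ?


|z| = sqrt((-10.8)^2 + 9.6^2) = sqrt(116.64 + 92.16) = sqrt(208.8) = 14.4499

|z| = 14.4499


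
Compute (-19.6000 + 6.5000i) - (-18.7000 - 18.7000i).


Real: -19.6 + 18.7 = -0.9
Imag: 6.5 + 18.7 = 25.2

-0.9000 + 25.2000i


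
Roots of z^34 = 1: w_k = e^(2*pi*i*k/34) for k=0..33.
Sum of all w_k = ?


The sum of all 34th roots of unity is 0.
Geometric series: (1 - w^34)/(1 - w) = (1-1)/(1-w) = 0 since w^34 = 1, w ≠ 1.
Alternatively: coefficient of z^33 in z^34 - 1 is 0.

0


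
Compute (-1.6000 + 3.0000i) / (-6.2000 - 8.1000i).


Conjugate of z2 = -6.2000 + 8.1000i
Numerator: (-1.6000 + 3.0000i)(-6.2000 + 8.1000i) = -14.3800 - 31.5600i
Denominator: (-6.2)^2 + (-8.1)^2 = 104.05
Result = (-14.3800 - 31.5600i)/104.05

-0.1382 - 0.3033i


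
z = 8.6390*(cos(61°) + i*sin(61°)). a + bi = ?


a = 8.6390*cos(61°) = 8.6390*0.48481 = 4.1883
b = 8.6390*sin(61°) = 8.6390*0.87462 = 7.5558

4.1883 + 7.5558i


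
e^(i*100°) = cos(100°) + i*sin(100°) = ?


cos(100°) = -0.1736
sin(100°) = 0.9848

e^(i*100°) = -0.1736 + 0.9848i


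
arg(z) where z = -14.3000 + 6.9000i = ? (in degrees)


Re = -14.3, Im = 6.9
arg = atan2(6.9, -14.3) = 154.2419 degrees

arg(z) = 154.2419 degrees


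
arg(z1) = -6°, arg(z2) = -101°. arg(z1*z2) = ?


arg(z1*z2) = -6° - 101° = -107°
Normalized to (-180°, 180°]: -107°

-107°


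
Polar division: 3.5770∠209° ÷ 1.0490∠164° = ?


r = 3.5770 / 1.0490 = 3.4099
theta = 209° - 164° = 45° = 45° (mod 360)

3.4099 cis(45°)


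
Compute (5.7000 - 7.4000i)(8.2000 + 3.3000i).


Real = 5.7*8.2 - (-7.4)*3.3 = 46.74 - (-24.42) = 71.16
Imag = 5.7*3.3 + 8.2*(-7.4) = 18.81 - (60.68) = -41.87

71.1600 - 41.8700i


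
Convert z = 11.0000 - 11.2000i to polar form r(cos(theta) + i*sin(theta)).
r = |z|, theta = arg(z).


r = sqrt(121+125.44) = sqrt(246.44) = 15.6984
theta = atan2(-11.2, 11) = -45.5162 degrees

r = 15.6984, theta = -45.5162 degrees


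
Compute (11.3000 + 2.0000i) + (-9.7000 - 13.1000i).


Real: 11.3 - 9.7 = 1.6
Imag: 2 - 13.1 = -11.1

1.6000 - 11.1000i


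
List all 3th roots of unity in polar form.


The 3th roots of unity are cis(360k/3°) for k=0..2
Angle step = 360/3 = 120°
Primitive root: cis(120°)
Primitive root = -0.5000 + 0.8660i

3 roots at angles: 0°, 120°, 240°


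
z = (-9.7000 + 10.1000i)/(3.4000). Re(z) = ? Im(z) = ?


Multiply by conjugate: (-9.7000 + 10.1000i)(3.4000) / (3.4^2 + 0^2)
Numerator real = -9.7*3.4 + 10.1*0 = -32.98
Numerator imag = 10.1*3.4 - (-9.7)*0 = 34.34
Denominator = 11.56
Re(z) = -32.98/11.56 = -2.8529
Im(z) = 34.34/11.56 = 2.9706

Re(z) = -2.8529, Im(z) = 2.9706


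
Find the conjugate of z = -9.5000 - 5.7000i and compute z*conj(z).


z_bar = -9.5000 + 5.7000i
z*z_bar = (-9.5)^2 + (-5.7)^2 = 90.25 + 32.49 = 122.74

z_bar = -9.5000 + 5.7000i, z*z_bar = 122.74


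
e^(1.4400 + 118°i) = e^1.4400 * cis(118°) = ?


e^1.4400 = 4.2207
cos(118°) = -0.46947
sin(118°) = 0.88295
Real = 4.2207*(-0.46947) = -1.9815
Imag = 4.2207*0.88295 = 3.7267

-1.9815 + 3.7267i


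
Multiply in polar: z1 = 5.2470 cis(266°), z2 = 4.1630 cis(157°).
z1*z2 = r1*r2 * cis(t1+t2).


r = 5.2470 * 4.1630 = 21.8433
theta = 266° + 157° = 423° = 63° (mod 360)

21.8433 cis(63°)


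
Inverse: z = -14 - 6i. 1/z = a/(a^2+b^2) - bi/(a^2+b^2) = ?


|z|^2 = 196+36 = 232
1/z = (-14 + 6i)/232

1/z = -0.0603 + 0.0259i


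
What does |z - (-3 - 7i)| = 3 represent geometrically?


|z - z0| = r is a circle with center z0 and radius r.
Center = (-3, -7), radius = 3

Circle with center (-3, -7) and radius 3


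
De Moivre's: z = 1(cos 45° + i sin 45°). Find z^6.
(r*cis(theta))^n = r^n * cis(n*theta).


r^6 = 1^6 = 1
n*theta = 6*45° = 270° = 270° (mod 360)
a = 1*cos(270°) = 0
b = 1*sin(270°) = -1.0000

1 cis(270°) = 0 - 1.0000i


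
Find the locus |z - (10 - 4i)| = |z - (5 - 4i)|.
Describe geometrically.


Equal distances means the locus is the perpendicular bisector of z1 and z2.
Midpoint = ((10+5)/2, (-4+(-4))/2) = (7.5000, -4.0000)

Perpendicular bisector through (7.5000, -4.0000)


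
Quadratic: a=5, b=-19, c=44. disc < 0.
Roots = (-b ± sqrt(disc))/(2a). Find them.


disc = (-19)^2 - 4*5*44 = 361 - 880 = -519
sqrt(|disc|) = sqrt(519) = 22.7816
Real part = 19/(2*5) = 1.9000
Imag part = 22.7816/(2*5) = 2.2782

1.9000 ± 2.2782i


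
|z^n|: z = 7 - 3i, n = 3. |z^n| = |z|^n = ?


|z| = sqrt(49+9) = sqrt(58) = 7.6158
|z^3| = |z|^3 = (sqrt(58))^3 = 58*sqrt(58)

|z^3| = 58*sqrt(58) ≈ 441.7148


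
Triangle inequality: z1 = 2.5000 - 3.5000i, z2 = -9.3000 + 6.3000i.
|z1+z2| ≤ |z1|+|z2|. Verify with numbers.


|z1| = sqrt(2.5^2 + (-3.5)^2) = sqrt(18.5) = 4.3012
|z2| = sqrt((-9.3)^2 + 6.3^2) = sqrt(126.18) = 11.2330
z1+z2 = -6.8000 + 2.8000i
|z1+z2| = sqrt(54.08) = 7.3539
|z1|+|z2| = 4.3012 + 11.2330 = 15.5342

|z1+z2| = 7.3539 ≤ |z1|+|z2| = 15.5342 (verified)


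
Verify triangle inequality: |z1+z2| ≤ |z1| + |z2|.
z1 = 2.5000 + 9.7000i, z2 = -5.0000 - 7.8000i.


|z1| = sqrt(2.5^2 + 9.7^2) = sqrt(100.34) = 10.0170
|z2| = sqrt((-5)^2 + (-7.8)^2) = sqrt(85.84) = 9.2650
z1+z2 = -2.5000 + 1.9000i
|z1+z2| = sqrt(9.86) = 3.1401
|z1|+|z2| = 10.0170 + 9.2650 = 19.2820

|z1+z2| = 3.1401 ≤ |z1|+|z2| = 19.2820 (verified)


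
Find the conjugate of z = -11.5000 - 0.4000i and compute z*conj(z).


z_bar = -11.5000 + 0.4000i
z*z_bar = (-11.5)^2 + (-0.4)^2 = 132.25 + 0.16 = 132.41

z_bar = -11.5000 + 0.4000i, z*z_bar = 132.41


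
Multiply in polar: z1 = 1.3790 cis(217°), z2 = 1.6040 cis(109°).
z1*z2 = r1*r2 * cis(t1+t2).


r = 1.3790 * 1.6040 = 2.2119
theta = 217° + 109° = 326° = 326° (mod 360)

2.2119 cis(326°)


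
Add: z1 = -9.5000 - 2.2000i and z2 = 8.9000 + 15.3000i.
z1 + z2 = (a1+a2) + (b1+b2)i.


Real: -9.5 + 8.9 = -0.6
Imag: -2.2 + 15.3 = 13.1

-0.6000 + 13.1000i


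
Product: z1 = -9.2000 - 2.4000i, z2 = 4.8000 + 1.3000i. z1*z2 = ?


Real = -9.2*4.8 - (-2.4)*1.3 = -44.16 - (-3.12) = -41.04
Imag = -9.2*1.3 + 4.8*(-2.4) = -11.96 - (11.52) = -23.48

-41.0400 - 23.4800i


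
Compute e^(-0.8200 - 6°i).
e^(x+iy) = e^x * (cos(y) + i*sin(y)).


e^-0.8200 = 0.4404
cos(-6°) = 0.9945
sin(-6°) = -0.1045
Real = 0.4404*0.9945 = 0.4380
Imag = 0.4404*(-0.1045) = -0.0460

0.4380 - 0.0460i


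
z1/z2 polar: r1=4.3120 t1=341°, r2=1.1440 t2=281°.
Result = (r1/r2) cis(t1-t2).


r = 4.3120 / 1.1440 = 3.7692
theta = 341° - 281° = 60° = 60° (mod 360)

3.7692 cis(60°)


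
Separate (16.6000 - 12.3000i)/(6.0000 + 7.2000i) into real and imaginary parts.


Multiply by conjugate: (16.6000 - 12.3000i)(6.0000 - 7.2000i) / (6^2 + 7.2^2)
Numerator real = 16.6*6 - (12.3)*7.2 = 11.04
Numerator imag = -12.3*6 - 16.6*7.2 = -193.32
Denominator = 87.84
Re(z) = 11.04/87.84 = 0.1257
Im(z) = -193.32/87.84 = -2.2008

Re(z) = 0.1257, Im(z) = -2.2008


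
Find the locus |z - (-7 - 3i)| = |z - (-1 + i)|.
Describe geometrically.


Equal distances means the locus is the perpendicular bisector of z1 and z2.
Midpoint = ((-7+(-1))/2, (-3+1)/2) = (-4.0000, -1.0000)

Perpendicular bisector through (-4.0000, -1.0000)


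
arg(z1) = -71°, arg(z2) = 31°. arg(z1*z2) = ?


arg(z1*z2) = -71° + 31° = -40°
Normalized to (-180°, 180°]: -40°

-40°


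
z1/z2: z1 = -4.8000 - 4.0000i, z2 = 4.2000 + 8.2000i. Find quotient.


Conjugate of z2 = 4.2000 - 8.2000i
Numerator: (-4.8000 - 4.0000i)(4.2000 - 8.2000i) = -52.9600 + 22.5600i
Denominator: 4.2^2 + 8.2^2 = 84.88
Result = (-52.9600 + 22.5600i)/84.88

-0.6239 + 0.2658i


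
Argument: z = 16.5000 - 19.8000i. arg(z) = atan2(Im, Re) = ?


Re = 16.5, Im = -19.8
arg = atan2(-19.8, 16.5) = -50.1944 degrees

arg(z) = -50.1944 degrees


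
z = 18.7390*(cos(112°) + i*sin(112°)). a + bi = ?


a = 18.7390*cos(112°) = 18.7390*(-0.37461) = -7.0198
b = 18.7390*sin(112°) = 18.7390*0.927184 = 17.3745

-7.0198 + 17.3745i


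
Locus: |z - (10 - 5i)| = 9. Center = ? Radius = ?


|z - z0| = r is a circle with center z0 and radius r.
Center = (10, -5), radius = 9

Circle with center (10, -5) and radius 9


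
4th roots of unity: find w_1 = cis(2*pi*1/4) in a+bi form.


Angle = 360*1/4 = 90°
a = cos(90°) = 0
b = sin(90°) = 1.0000

0 + 1.0000i


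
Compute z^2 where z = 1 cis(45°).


r^2 = 1^2 = 1
n*theta = 2*45° = 90° = 90° (mod 360)
a = 1*cos(90°) = 0
b = 1*sin(90°) = 1.0000

1 cis(90°) = 0 + 1.0000i


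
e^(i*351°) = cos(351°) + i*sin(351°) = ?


cos(351°) = 0.9877
sin(351°) = -0.1564

e^(i*351°) = 0.9877 - 0.1564i


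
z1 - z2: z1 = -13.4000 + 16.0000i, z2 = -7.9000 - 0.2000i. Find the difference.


Real: -13.4 + 7.9 = -5.5
Imag: 16 + 0.2 = 16.2

-5.5000 + 16.2000i


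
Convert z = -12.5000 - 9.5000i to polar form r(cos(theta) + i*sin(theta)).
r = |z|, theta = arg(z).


r = sqrt(156.25+90.25) = sqrt(246.5) = 15.7003
theta = atan2(-9.5, -12.5) = -142.7652 degrees

r = 15.7003, theta = -142.7652 degrees


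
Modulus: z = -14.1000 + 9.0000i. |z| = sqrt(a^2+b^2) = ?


|z| = sqrt((-14.1)^2 + 9^2) = sqrt(198.81 + 81) = sqrt(279.81) = 16.7275

|z| = 16.7275


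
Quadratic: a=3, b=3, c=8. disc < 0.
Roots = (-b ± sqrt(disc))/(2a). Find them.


disc = 3^2 - 4*3*8 = 9 - 96 = -87
sqrt(|disc|) = sqrt(87) = 9.3274
Real part = -3/(2*3) = -0.5000
Imag part = 9.3274/(2*3) = 1.5546

-0.5000 ± 1.5546i


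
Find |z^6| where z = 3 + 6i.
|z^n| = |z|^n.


|z| = sqrt(9+36) = sqrt(45) = 6.7082
|z^6| = |z|^6 = (sqrt(45))^6 = 45^3 = 91125

|z^6| = 91125


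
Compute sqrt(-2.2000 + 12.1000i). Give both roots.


|z| = sqrt(4.84+146.41) = 12.2984
sqrt((|z|+a)/2) = sqrt((12.2984+(-2.2))/2) = sqrt(5.0492) = 2.2470
sqrt((|z|-a)/2) = sqrt((12.2984-(-2.2))/2) = sqrt(7.2492) = 2.6924

±(2.2470 + 2.6924i) i.e. 2.2470 + 2.6924i and -2.2470 - 2.6924i


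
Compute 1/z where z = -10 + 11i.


|z|^2 = 100+121 = 221
1/z = (-10 - 11i)/221

1/z = -0.0452 - 0.0498i


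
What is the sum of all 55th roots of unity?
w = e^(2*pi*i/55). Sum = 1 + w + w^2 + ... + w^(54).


The sum of all 55th roots of unity is 0.
Geometric series: (1 - w^55)/(1 - w) = (1-1)/(1-w) = 0 since w^55 = 1, w ≠ 1.
Alternatively: coefficient of z^54 in z^55 - 1 is 0.

0


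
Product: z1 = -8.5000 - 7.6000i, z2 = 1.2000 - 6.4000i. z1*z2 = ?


Real = -8.5*1.2 - (-7.6)*(-6.4) = -10.2 - 48.64 = -58.84
Imag = -8.5*(-6.4) + 1.2*(-7.6) = 54.4 - (9.12) = 45.28

-58.8400 + 45.2800i


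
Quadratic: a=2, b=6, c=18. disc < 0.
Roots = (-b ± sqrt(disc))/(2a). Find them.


disc = 6^2 - 4*2*18 = 36 - 144 = -108
sqrt(|disc|) = sqrt(108) = 10.3923
Real part = -6/(2*2) = -1.5000
Imag part = 10.3923/(2*2) = 2.5981

-1.5000 ± 2.5981i


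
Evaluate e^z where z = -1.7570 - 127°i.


e^-1.7570 = 0.1726
cos(-127°) = -0.6018
sin(-127°) = -0.7986
Real = 0.1726*(-0.6018) = -0.1039
Imag = 0.1726*(-0.7986) = -0.1378

-0.1039 - 0.1378i


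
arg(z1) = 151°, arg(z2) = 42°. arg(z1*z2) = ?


arg(z1*z2) = 151° + 42° = 193°
Normalized to (-180°, 180°]: -167°

-167°


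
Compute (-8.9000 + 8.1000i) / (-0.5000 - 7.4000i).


Conjugate of z2 = -0.5000 + 7.4000i
Numerator: (-8.9000 + 8.1000i)(-0.5000 + 7.4000i) = -55.4900 - 69.9100i
Denominator: (-0.5)^2 + (-7.4)^2 = 55.01
Result = (-55.4900 - 69.9100i)/55.01

-1.0087 - 1.2709i


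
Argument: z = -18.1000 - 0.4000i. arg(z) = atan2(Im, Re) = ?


Re = -18.1, Im = -0.4
arg = atan2(-0.4, -18.1) = -178.7340 degrees

arg(z) = -178.7340 degrees


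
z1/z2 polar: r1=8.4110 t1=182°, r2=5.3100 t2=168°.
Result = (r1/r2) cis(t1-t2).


r = 8.4110 / 5.3100 = 1.5840
theta = 182° - 168° = 14° = 14° (mod 360)

1.5840 cis(14°)


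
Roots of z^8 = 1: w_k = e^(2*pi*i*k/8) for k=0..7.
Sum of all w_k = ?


The sum of all 8th roots of unity is 0.
Geometric series: (1 - w^8)/(1 - w) = (1-1)/(1-w) = 0 since w^8 = 1, w ≠ 1.
Alternatively: coefficient of z^7 in z^8 - 1 is 0.

0


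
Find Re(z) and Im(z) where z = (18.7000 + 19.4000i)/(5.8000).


Multiply by conjugate: (18.7000 + 19.4000i)(5.8000) / (5.8^2 + 0^2)
Numerator real = 18.7*5.8 + 19.4*0 = 108.46
Numerator imag = 19.4*5.8 - 18.7*0 = 112.52
Denominator = 33.64
Re(z) = 108.46/33.64 = 3.2241
Im(z) = 112.52/33.64 = 3.3448

Re(z) = 3.2241, Im(z) = 3.3448


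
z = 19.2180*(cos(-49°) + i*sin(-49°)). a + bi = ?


a = 19.2180*cos(-49°) = 19.2180*0.656059 = 12.6081
b = 19.2180*sin(-49°) = 19.2180*(-0.75471) = -14.5040

12.6081 - 14.5040i


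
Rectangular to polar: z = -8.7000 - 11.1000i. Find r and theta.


r = sqrt(75.69+123.21) = sqrt(198.9) = 14.1032
theta = atan2(-11.1, -8.7) = -128.0888 degrees

r = 14.1032, theta = -128.0888 degrees


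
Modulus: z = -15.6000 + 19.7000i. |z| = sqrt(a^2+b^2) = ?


|z| = sqrt((-15.6)^2 + 19.7^2) = sqrt(243.36 + 388.09) = sqrt(631.45) = 25.1287

|z| = 25.1287


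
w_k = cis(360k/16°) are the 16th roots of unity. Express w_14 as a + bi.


Angle = 360*14/16 = 315°
a = cos(315°) = 0.7071
b = sin(315°) = -0.7071

0.7071 - 0.7071i


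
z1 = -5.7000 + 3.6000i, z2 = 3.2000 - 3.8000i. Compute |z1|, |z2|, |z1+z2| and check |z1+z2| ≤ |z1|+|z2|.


|z1| = sqrt((-5.7)^2 + 3.6^2) = sqrt(45.45) = 6.7417
|z2| = sqrt(3.2^2 + (-3.8)^2) = sqrt(24.68) = 4.9679
z1+z2 = -2.5000 - 0.2000i
|z1+z2| = sqrt(6.29) = 2.5080
|z1|+|z2| = 6.7417 + 4.9679 = 11.7096

|z1+z2| = 2.5080 ≤ |z1|+|z2| = 11.7096 (verified)


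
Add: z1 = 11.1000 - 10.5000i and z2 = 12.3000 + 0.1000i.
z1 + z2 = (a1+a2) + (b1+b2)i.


Real: 11.1 + 12.3 = 23.4
Imag: -10.5 + 0.1 = -10.4

23.4000 - 10.4000i


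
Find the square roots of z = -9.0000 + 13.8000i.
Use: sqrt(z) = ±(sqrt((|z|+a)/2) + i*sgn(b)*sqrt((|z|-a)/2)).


|z| = sqrt(81+190.44) = 16.4754
sqrt((|z|+a)/2) = sqrt((16.4754+(-9))/2) = sqrt(3.7377) = 1.9333
sqrt((|z|-a)/2) = sqrt((16.4754-(-9))/2) = sqrt(12.7377) = 3.5690

±(1.9333 + 3.5690i) i.e. 1.9333 + 3.5690i and -1.9333 - 3.5690i


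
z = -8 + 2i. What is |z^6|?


|z| = sqrt(64+4) = sqrt(68) = 8.2462
|z^6| = |z|^6 = (sqrt(68))^6 = 68^3 = 314432

|z^6| = 314432


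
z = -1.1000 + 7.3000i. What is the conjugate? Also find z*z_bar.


z_bar = -1.1000 - 7.3000i
z*z_bar = (-1.1)^2 + 7.3^2 = 1.21 + 53.29 = 54.5

z_bar = -1.1000 - 7.3000i, z*z_bar = 54.5


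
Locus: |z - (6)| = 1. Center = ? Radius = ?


|z - z0| = r is a circle with center z0 and radius r.
Center = (6, 0), radius = 1

Circle with center (6, 0) and radius 1


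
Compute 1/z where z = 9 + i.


|z|^2 = 81+1 = 82
1/z = (9 - 1i)/82

1/z = 0.1098 - 0.0122i


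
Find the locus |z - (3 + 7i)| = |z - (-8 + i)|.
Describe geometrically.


Equal distances means the locus is the perpendicular bisector of z1 and z2.
Midpoint = ((3+(-8))/2, (7+1)/2) = (-2.5000, 4.0000)

Perpendicular bisector through (-2.5000, 4.0000)


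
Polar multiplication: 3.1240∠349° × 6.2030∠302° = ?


r = 3.1240 * 6.2030 = 19.3782
theta = 349° + 302° = 651° = 291° (mod 360)

19.3782 cis(291°)


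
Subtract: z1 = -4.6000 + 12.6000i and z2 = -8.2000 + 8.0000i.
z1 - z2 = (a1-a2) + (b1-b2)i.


Real: -4.6 + 8.2 = 3.6
Imag: 12.6 - 8 = 4.6

3.6000 + 4.6000i


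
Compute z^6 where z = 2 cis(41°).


r^6 = 2^6 = 64
n*theta = 6*41° = 246° = 246° (mod 360)
a = 64*cos(246°) = -26.0311
b = 64*sin(246°) = -58.4669

64 cis(246°) = -26.0311 - 58.4669i


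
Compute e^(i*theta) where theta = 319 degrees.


cos(319°) = 0.7547
sin(319°) = -0.6561

e^(i*319°) = 0.7547 - 0.6561i


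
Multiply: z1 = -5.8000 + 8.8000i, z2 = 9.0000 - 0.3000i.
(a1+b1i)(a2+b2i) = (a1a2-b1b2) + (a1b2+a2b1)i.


Real = -5.8*9 - 8.8*(-0.3) = -52.2 - (-2.64) = -49.56
Imag = -5.8*(-0.3) + 9*8.8 = 1.74 + 79.2 = 80.94

-49.5600 + 80.9400i


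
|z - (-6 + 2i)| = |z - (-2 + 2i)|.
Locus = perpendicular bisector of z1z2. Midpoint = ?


Equal distances means the locus is the perpendicular bisector of z1 and z2.
Midpoint = ((-6+(-2))/2, (2+2)/2) = (-4.0000, 2.0000)

Perpendicular bisector through (-4.0000, 2.0000)


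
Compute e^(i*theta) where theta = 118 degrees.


cos(118°) = -0.4695
sin(118°) = 0.8829

e^(i*118°) = -0.4695 + 0.8829i


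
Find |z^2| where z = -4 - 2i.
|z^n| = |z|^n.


|z| = sqrt(16+4) = sqrt(20) = 4.4721
|z^2| = |z|^2 = (sqrt(20))^2 = 20

|z^2| = 20


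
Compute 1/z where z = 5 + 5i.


|z|^2 = 25+25 = 50
1/z = (5 - 5i)/50

1/z = 0.1000 - 0.1000i


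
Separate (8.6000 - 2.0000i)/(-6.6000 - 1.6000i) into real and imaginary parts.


Multiply by conjugate: (8.6000 - 2.0000i)(-6.6000 + 1.6000i) / ((-6.6)^2 + (-1.6)^2)
Numerator real = 8.6*(-6.6) - (2)*(-1.6) = -53.56
Numerator imag = -2*(-6.6) - 8.6*(-1.6) = 26.96
Denominator = 46.12
Re(z) = -53.56/46.12 = -1.1613
Im(z) = 26.96/46.12 = 0.5846

Re(z) = -1.1613, Im(z) = 0.5846


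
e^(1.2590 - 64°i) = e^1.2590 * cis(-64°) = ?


e^1.2590 = 3.5219
cos(-64°) = 0.43837
sin(-64°) = -0.8988
Real = 3.5219*0.43837 = 1.5439
Imag = 3.5219*(-0.8988) = -3.1655

1.5439 - 3.1655i


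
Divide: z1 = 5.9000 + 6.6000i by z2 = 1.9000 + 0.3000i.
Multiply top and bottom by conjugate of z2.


Conjugate of z2 = 1.9000 - 0.3000i
Numerator: (5.9000 + 6.6000i)(1.9000 - 0.3000i) = 13.1900 + 10.7700i
Denominator: 1.9^2 + 0.3^2 = 3.7
Result = (13.1900 + 10.7700i)/3.7

3.5649 + 2.9108i


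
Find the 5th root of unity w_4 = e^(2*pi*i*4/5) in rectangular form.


Angle = 360*4/5 = 288°
a = cos(288°) = 0.3090
b = sin(288°) = -0.9511

0.3090 - 0.9511i


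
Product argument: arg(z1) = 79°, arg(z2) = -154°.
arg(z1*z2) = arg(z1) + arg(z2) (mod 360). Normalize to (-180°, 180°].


arg(z1*z2) = 79° - 154° = -75°
Normalized to (-180°, 180°]: -75°

-75°


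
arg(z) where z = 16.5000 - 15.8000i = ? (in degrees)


Re = 16.5, Im = -15.8
arg = atan2(-15.8, 16.5) = -43.7585 degrees

arg(z) = -43.7585 degrees


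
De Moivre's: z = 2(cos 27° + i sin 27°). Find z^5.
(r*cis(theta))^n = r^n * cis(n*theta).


r^5 = 2^5 = 32
n*theta = 5*27° = 135° = 135° (mod 360)
a = 32*cos(135°) = -22.6274
b = 32*sin(135°) = 22.6274

32 cis(135°) = -22.6274 + 22.6274i


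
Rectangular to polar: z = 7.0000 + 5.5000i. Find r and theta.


r = sqrt(49+30.25) = sqrt(79.25) = 8.9022
theta = atan2(5.5, 7) = 38.1572 degrees

r = 8.9022, theta = 38.1572 degrees


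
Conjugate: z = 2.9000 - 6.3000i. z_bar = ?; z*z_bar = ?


z_bar = 2.9000 + 6.3000i
z*z_bar = 2.9^2 + (-6.3)^2 = 8.41 + 39.69 = 48.1

z_bar = 2.9000 + 6.3000i, z*z_bar = 48.1


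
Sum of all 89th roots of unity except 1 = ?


With w = e^(2*pi*i/89), all 89 of the 89th roots of unity w^0 = 1, w, ..., w^(88) sum to 0: 1 + w + ... + w^(88) = (1 - w^89)/(1 - w) = 0 since w^89 = 1, w ≠ 1.
Removing the root 1: w + w^2 + ... + w^(88) = 0 - 1 = -1

Sum = -1


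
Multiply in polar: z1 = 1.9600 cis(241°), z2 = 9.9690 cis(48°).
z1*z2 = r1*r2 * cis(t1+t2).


r = 1.9600 * 9.9690 = 19.5392
theta = 241° + 48° = 289° = 289° (mod 360)

19.5392 cis(289°)


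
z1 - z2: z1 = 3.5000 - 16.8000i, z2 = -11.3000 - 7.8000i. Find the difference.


Real: 3.5 + 11.3 = 14.8
Imag: -16.8 + 7.8 = -9

14.8000 - 9.0000i


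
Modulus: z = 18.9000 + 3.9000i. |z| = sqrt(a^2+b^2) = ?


|z| = sqrt(18.9^2 + 3.9^2) = sqrt(357.21 + 15.21) = sqrt(372.42) = 19.2982

|z| = 19.2982


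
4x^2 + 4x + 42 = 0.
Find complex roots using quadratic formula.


disc = 4^2 - 4*4*42 = 16 - 672 = -656
sqrt(|disc|) = sqrt(656) = 25.6125
Real part = -4/(2*4) = -0.5000
Imag part = 25.6125/(2*4) = 3.2016

-0.5000 ± 3.2016i


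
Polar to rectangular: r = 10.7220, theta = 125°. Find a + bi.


a = 10.7220*cos(125°) = 10.7220*(-0.57358) = -6.1499
b = 10.7220*sin(125°) = 10.7220*0.81915 = 8.7829

-6.1499 + 8.7829i


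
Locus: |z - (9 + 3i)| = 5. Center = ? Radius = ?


|z - z0| = r is a circle with center z0 and radius r.
Center = (9, 3), radius = 5

Circle with center (9, 3) and radius 5


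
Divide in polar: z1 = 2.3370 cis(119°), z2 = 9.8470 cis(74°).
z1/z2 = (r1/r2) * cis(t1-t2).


r = 2.3370 / 9.8470 = 0.2373
theta = 119° - 74° = 45° = 45° (mod 360)

0.2373 cis(45°)


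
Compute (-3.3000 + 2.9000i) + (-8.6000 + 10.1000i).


Real: -3.3 - 8.6 = -11.9
Imag: 2.9 + 10.1 = 13

-11.9000 + 13.0000i


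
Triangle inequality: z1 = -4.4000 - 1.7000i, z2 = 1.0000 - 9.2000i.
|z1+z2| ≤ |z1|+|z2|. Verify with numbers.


|z1| = sqrt((-4.4)^2 + (-1.7)^2) = sqrt(22.25) = 4.7170
|z2| = sqrt(1^2 + (-9.2)^2) = sqrt(85.64) = 9.2542
z1+z2 = -3.4000 - 10.9000i
|z1+z2| = sqrt(130.37) = 11.4180
|z1|+|z2| = 4.7170 + 9.2542 = 13.9712

|z1+z2| = 11.4180 ≤ |z1|+|z2| = 13.9712 (verified)


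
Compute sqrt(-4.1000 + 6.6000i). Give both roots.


|z| = sqrt(16.81+43.56) = 7.7698
sqrt((|z|+a)/2) = sqrt((7.7698+(-4.1))/2) = sqrt(1.8349) = 1.3546
sqrt((|z|-a)/2) = sqrt((7.7698-(-4.1))/2) = sqrt(5.9349) = 2.4362

±(1.3546 + 2.4362i) i.e. 1.3546 + 2.4362i and -1.3546 - 2.4362i


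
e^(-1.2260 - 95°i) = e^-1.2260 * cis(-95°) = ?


e^-1.2260 = 0.29346
cos(-95°) = -0.0872
sin(-95°) = -0.9962
Real = 0.29346*(-0.0872) = -0.0256
Imag = 0.29346*(-0.9962) = -0.2923

-0.0256 - 0.2923i
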